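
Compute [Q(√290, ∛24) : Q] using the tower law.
[Q(√290, ∛24) : Q] = 6

Let L = Q(√290, ∛24). Since Q(√290) ⊂ L and [Q(√290):Q] = 2, the tower law gives 2 | [L:Q]. Likewise Q(∛24) ⊂ L with [Q(∛24):Q] = 3 (because 24 is not a perfect cube), so 3 | [L:Q]. As gcd(2,3) = 1, [L:Q] is divisible by 6. Conversely L is generated over Q by √290 and ∛24, so [L:Q] ≤ 2·3 = 6. Therefore [Q(√290, ∛24) : Q] = 6.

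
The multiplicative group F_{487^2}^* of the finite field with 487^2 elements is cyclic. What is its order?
|F_{487^2}^*| = 237168

F_{487^2} has 487^2 = 237169 elements; its multiplicative group consists of all nonzero elements, so |F_{487^2}^*| = 237169 - 1 = 237168. (It is cyclic since any finite subgroup of the multiplicative group of a field is cyclic.)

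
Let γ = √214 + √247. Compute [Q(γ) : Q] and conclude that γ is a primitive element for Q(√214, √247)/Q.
[Q(γ) : Q] = 4 (equivalently, Q(γ) = Q(√214, √247))

Obviously Q(γ) ⊆ Q(√214, √247), and [Q(√214, √247):Q] = 4 (since 214, 247 are distinct squarefree integers > 1 with 52858 not a perfect square). To show equality we compute the minimal polynomial of γ. From γ = √214 + √247: γ^2 = 214 + 2√(52858) + 247 = 461 + 2√(52858), so γ^2 - 461 = 2√(52858); squaring, (γ^2 - 461)^2 = 4·52858, i.e. γ^4 - 922γ^2 + 212521 - 211432 = 0, i.e. γ^4 - 922γ^2 + 1089 = 0. So γ is a root of x^4 - 922x^2 + 1089. This polynomial is irreducible over Q: it has no rational root (each ±√214 ± √247 is irrational), and any factorization into two quadratics over Q would force √(52858) ∈ Q (pairing opposite roots) or √214, √247 ∈ Q (other pairings), all impossible. Hence [Q(γ):Q] = 4 = [Q(√214, √247):Q], so Q(γ) = Q(√214, √247).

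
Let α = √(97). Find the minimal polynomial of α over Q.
m_α(x) = x^2 - 97

α satisfies α^2 - 97 = 0, so x^2 - 97 annihilates α. Since d = 97 is squarefree and ≠ 1, it is not a perfect square in Q, so x^2 - 97 has no rational root and is therefore irreducible over Q (a degree-2 polynomial over a field is irreducible iff it has no root). Hence m_α(x) = x^2 - 97.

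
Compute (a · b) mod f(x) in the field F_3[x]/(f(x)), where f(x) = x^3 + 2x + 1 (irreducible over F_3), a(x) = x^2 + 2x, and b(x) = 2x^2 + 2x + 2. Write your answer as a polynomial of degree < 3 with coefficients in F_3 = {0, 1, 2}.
a · b ≡ 2x^2 + 2x (mod f(x))

Multiply in F_3[x]: a(x)·b(x) = (x^2 + 2x)·(2x^2 + 2x + 2) = 2x^4 + x. This has degree ≥ 3, so divide by f(x) over F_3: 2x^4 + x = (2x)·(x^3 + 2x + 1) + (2x^2 + 2x). Hence a·b ≡ 2x^2 + 2x (mod f). (F_3[x]/(f) is a field with 3^3 = 27 elements since f is irreducible of degree 3.)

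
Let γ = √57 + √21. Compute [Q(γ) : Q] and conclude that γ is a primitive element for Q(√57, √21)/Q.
[Q(γ) : Q] = 4 (equivalently, Q(γ) = Q(√57, √21))

Obviously Q(γ) ⊆ Q(√57, √21), and [Q(√57, √21):Q] = 4 (since 57, 21 are distinct squarefree integers > 1 with 1197 not a perfect square). To show equality we compute the minimal polynomial of γ. From γ = √57 + √21: γ^2 = 57 + 2√(1197) + 21 = 78 + 2√(1197), so γ^2 - 78 = 2√(1197); squaring, (γ^2 - 78)^2 = 4·1197, i.e. γ^4 - 156γ^2 + 6084 - 4788 = 0, i.e. γ^4 - 156γ^2 + 1296 = 0. So γ is a root of x^4 - 156x^2 + 1296. This polynomial is irreducible over Q: it has no rational root (each ±√57 ± √21 is irrational), and any factorization into two quadratics over Q would force √(1197) ∈ Q (pairing opposite roots) or √57, √21 ∈ Q (other pairings), all impossible. Hence [Q(γ):Q] = 4 = [Q(√57, √21):Q], so Q(γ) = Q(√57, √21).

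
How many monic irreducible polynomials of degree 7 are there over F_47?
There are 72374731488 monic irreducible polynomials of degree 7 over F_47

Each element of F_{47^7} that lies in no proper subfield is a root of exactly one monic irreducible of degree 7 over F_47, and each such polynomial has 7 distinct roots in F_{47^7}. By Möbius inversion the count is N_47(7) = (1/7) Σ_{d|7} μ(7/d) · 47^d = (1/7)(μ(7)·47^1 + μ(1)·47^7) = 506623120416/7 = 72374731488.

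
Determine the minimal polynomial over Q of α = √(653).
m_α(x) = x^2 - 653

α satisfies α^2 - 653 = 0, so x^2 - 653 annihilates α. Since d = 653 is squarefree and ≠ 1, it is not a perfect square in Q, so x^2 - 653 has no rational root and is therefore irreducible over Q (a degree-2 polynomial over a field is irreducible iff it has no root). Hence m_α(x) = x^2 - 653.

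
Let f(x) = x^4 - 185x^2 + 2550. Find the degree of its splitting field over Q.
[K : Q] = 4

Solving the quadratic in x^2: x^2 = (185 ± √(185^2 - 4·2550))/2 = (185 ± √24025)/2 = (185 ± 155)/2, giving x^2 = 15 or x^2 = 170. So f(x) = (x^2 - 15)(x^2 - 170) and the roots of f are ±√15, ±√170. Hence the splitting field is K = Q(√15, √170). Since 15 and 170 are distinct squarefree integers > 1, their product 2550 is not a perfect square, so √170 ∉ Q(√15). By the tower law [K:Q] = [Q(√15,√170):Q(√15)] · [Q(√15):Q] = 2 · 2 = 4.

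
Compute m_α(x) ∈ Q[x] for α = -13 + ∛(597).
m_α(x) = x^3 + 39x^2 + 507x + 1600

Set β = α + 13 = ∛(597), so β^3 = 597. Then (α + 13)^3 - 597 = 0, i.e. α is a root of g(x) = (x + 13)^3 - 597 = x^3 + 39x^2 + 507x + 1600. Since g(x) = h(x + 13) where h(x) = x^3 - 597, and h is irreducible over Q (because 597 is not a perfect cube, so h has no rational root, and a monic cubic with no rational root is irreducible), g is also irreducible (irreducibility is preserved under the substitution x → x + 13). Hence m_α(x) = x^3 + 39x^2 + 507x + 1600.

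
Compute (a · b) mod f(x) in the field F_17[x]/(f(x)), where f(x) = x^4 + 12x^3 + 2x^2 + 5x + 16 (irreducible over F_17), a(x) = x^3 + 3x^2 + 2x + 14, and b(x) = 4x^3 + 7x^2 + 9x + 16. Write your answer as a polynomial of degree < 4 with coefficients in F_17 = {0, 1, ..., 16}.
a · b ≡ x^3 + 16x^2 + 7x + 7 (mod f(x))

Multiply in F_17[x]: a(x)·b(x) = (x^3 + 3x^2 + 2x + 14)·(4x^3 + 7x^2 + 9x + 16) = 4x^6 + 2x^5 + 4x^4 + 11x^3 + 11x^2 + 5x + 3. This has degree ≥ 4, so divide by f(x) over F_17: 4x^6 + 2x^5 + 4x^4 + 11x^3 + 11x^2 + 5x + 3 = (4x^2 + 5x + 4)·(x^4 + 12x^3 + 2x^2 + 5x + 16) + (x^3 + 16x^2 + 7x + 7). Hence a·b ≡ x^3 + 16x^2 + 7x + 7 (mod f). (F_17[x]/(f) is a field with 17^4 = 83521 elements since f is irreducible of degree 4.)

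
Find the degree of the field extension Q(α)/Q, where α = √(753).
[Q(α):Q] = 2

[Q(α):Q] equals the degree of the minimal polynomial of α. Here α^2 = 753 and x^2 - 753 is irreducible (d = 753 is squarefree, ≠ 1, hence not a square), so deg(m_α) = 2. Thus [Q(α):Q] = 2.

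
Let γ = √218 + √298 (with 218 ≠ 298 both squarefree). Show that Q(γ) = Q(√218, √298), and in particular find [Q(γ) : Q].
[Q(γ) : Q] = 4 (equivalently, Q(γ) = Q(√218, √298))

Obviously Q(γ) ⊆ Q(√218, √298), and [Q(√218, √298):Q] = 4 (since 218, 298 are distinct squarefree integers > 1 with 64964 not a perfect square). To show equality we compute the minimal polynomial of γ. From γ = √218 + √298: γ^2 = 218 + 2√(64964) + 298 = 516 + 2√(64964), so γ^2 - 516 = 2√(64964); squaring, (γ^2 - 516)^2 = 4·64964, i.e. γ^4 - 1032γ^2 + 266256 - 259856 = 0, i.e. γ^4 - 1032γ^2 + 6400 = 0. So γ is a root of x^4 - 1032x^2 + 6400. This polynomial is irreducible over Q: it has no rational root (each ±√218 ± √298 is irrational), and any factorization into two quadratics over Q would force √(64964) ∈ Q (pairing opposite roots) or √218, √298 ∈ Q (other pairings), all impossible. Hence [Q(γ):Q] = 4 = [Q(√218, √298):Q], so Q(γ) = Q(√218, √298).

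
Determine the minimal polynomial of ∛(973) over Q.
m_α(x) = x^3 - 973

α satisfies α^3 = 973, so x^3 - 973 annihilates α. By the rational root test, a rational root p/q (in lowest terms) of x^3 - 973 would satisfy p^3 = 973 q^3, forcing q = 1 and p^3 = 973; but 973 is not a perfect cube, contradiction. A monic cubic over Q with no rational root is irreducible (any nontrivial factorization would include a linear factor). Hence x^3 - 973 is the minimal polynomial of α, and in particular [Q(α):Q] = 3.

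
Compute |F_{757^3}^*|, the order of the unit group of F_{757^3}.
|F_{757^3}^*| = 433798092

F_{757^3} has 757^3 = 433798093 elements; its multiplicative group consists of all nonzero elements, so |F_{757^3}^*| = 433798093 - 1 = 433798092. (It is cyclic since any finite subgroup of the multiplicative group of a field is cyclic.)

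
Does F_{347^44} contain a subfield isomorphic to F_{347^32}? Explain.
No: F_{347^32} is not a subfield of F_{347^44}

F_{p^m} embeds in F_{p^n} iff m | n. Here 32 ∤ 44 (since 44 = 1·32 + 12 with remainder 12 ≠ 0), so F_{347^32} is not a subfield of F_{347^44}. Equivalently: if it were, the tower law would give 32 = [F_{347^32}:F_347] dividing [F_{347^44}:F_347] = 44, contradiction.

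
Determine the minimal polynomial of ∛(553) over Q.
m_α(x) = x^3 - 553

α satisfies α^3 = 553, so x^3 - 553 annihilates α. By the rational root test, a rational root p/q (in lowest terms) of x^3 - 553 would satisfy p^3 = 553 q^3, forcing q = 1 and p^3 = 553; but 553 is not a perfect cube, contradiction. A monic cubic over Q with no rational root is irreducible (any nontrivial factorization would include a linear factor). Hence x^3 - 553 is the minimal polynomial of α, and in particular [Q(α):Q] = 3.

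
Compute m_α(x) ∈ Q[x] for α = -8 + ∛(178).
m_α(x) = x^3 + 24x^2 + 192x + 334

Set β = α + 8 = ∛(178), so β^3 = 178. Then (α + 8)^3 - 178 = 0, i.e. α is a root of g(x) = (x + 8)^3 - 178 = x^3 + 24x^2 + 192x + 334. Since g(x) = h(x + 8) where h(x) = x^3 - 178, and h is irreducible over Q (because 178 is not a perfect cube, so h has no rational root, and a monic cubic with no rational root is irreducible), g is also irreducible (irreducibility is preserved under the substitution x → x + 8). Hence m_α(x) = x^3 + 24x^2 + 192x + 334.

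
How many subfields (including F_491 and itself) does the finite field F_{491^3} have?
F_{491^3} has 2 subfields

The subfields of F_{p^n} are exactly the fields F_{p^d} for d | n (each is the fixed field of the unique index-d subgroup of Gal(F_{p^n}/F_p) ≅ Z/nZ). The divisors of n = 3 are {1, 3}, giving 2 subfields: F_{491^1}, F_{491^3}.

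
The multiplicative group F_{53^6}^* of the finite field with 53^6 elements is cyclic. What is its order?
|F_{53^6}^*| = 22164361128

F_{53^6} has 53^6 = 22164361129 elements; its multiplicative group consists of all nonzero elements, so |F_{53^6}^*| = 22164361129 - 1 = 22164361128. (It is cyclic since any finite subgroup of the multiplicative group of a field is cyclic.)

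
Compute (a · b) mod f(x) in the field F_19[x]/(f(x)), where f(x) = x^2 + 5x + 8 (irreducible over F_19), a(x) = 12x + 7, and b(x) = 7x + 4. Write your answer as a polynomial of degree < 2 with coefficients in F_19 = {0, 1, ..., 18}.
a · b ≡ 2 (mod f(x))

Multiply in F_19[x]: a(x)·b(x) = (12x + 7)·(7x + 4) = 8x^2 + 2x + 9. This has degree ≥ 2, so divide by f(x) over F_19: 8x^2 + 2x + 9 = (8)·(x^2 + 5x + 8) + (2). Hence a·b ≡ 2 (mod f). (F_19[x]/(f) is a field with 19^2 = 361 elements since f is irreducible of degree 2.)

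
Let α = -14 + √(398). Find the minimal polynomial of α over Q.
m_α(x) = x^2 + 28x - 202

From α + 14 = √(398), squaring gives (α + 14)^2 = 398, i.e. α^2 + 28α + 196 = 398, so α^2 + 28α - 202 = 0. The discriminant of x^2 + 28x - 202 is (28)^2 - 4·(-202) = 784 + 808 = 1592, and 4·(398) is not a perfect square in Q since 398 is squarefree and ≠ 1. Hence x^2 + 28x - 202 is irreducible over Q and is the minimal polynomial of α.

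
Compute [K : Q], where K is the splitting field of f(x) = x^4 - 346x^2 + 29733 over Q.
[K : Q] = 4

Solving the quadratic in x^2: x^2 = (346 ± √(346^2 - 4·29733))/2 = (346 ± √784)/2 = (346 ± 28)/2, giving x^2 = 187 or x^2 = 159. So f(x) = (x^2 - 187)(x^2 - 159) and the roots of f are ±√187, ±√159. Hence the splitting field is K = Q(√187, √159). Since 187 and 159 are distinct squarefree integers > 1, their product 29733 is not a perfect square, so √159 ∉ Q(√187). By the tower law [K:Q] = [Q(√187,√159):Q(√187)] · [Q(√187):Q] = 2 · 2 = 4.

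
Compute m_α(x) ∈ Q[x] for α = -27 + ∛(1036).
m_α(x) = x^3 + 81x^2 + 2187x + 18647

Set β = α + 27 = ∛(1036), so β^3 = 1036. Then (α + 27)^3 - 1036 = 0, i.e. α is a root of g(x) = (x + 27)^3 - 1036 = x^3 + 81x^2 + 2187x + 18647. Since g(x) = h(x + 27) where h(x) = x^3 - 1036, and h is irreducible over Q (because 1036 is not a perfect cube, so h has no rational root, and a monic cubic with no rational root is irreducible), g is also irreducible (irreducibility is preserved under the substitution x → x + 27). Hence m_α(x) = x^3 + 81x^2 + 2187x + 18647.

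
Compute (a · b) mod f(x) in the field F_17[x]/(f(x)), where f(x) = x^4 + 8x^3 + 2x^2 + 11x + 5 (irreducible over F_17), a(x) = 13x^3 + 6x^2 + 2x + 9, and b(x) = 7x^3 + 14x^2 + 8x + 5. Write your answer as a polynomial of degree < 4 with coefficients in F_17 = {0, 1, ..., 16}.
a · b ≡ 10x^3 + 13x^2 + 3x + 15 (mod f(x))

Multiply in F_17[x]: a(x)·b(x) = (13x^3 + 6x^2 + 2x + 9)·(7x^3 + 14x^2 + 8x + 5) = 6x^6 + 3x^5 + 15x^4 + 2x^2 + 14x + 11. This has degree ≥ 4, so divide by f(x) over F_17: 6x^6 + 3x^5 + 15x^4 + 2x^2 + 14x + 11 = (6x^2 + 6x + 6)·(x^4 + 8x^3 + 2x^2 + 11x + 5) + (10x^3 + 13x^2 + 3x + 15). Hence a·b ≡ 10x^3 + 13x^2 + 3x + 15 (mod f). (F_17[x]/(f) is a field with 17^4 = 83521 elements since f is irreducible of degree 4.)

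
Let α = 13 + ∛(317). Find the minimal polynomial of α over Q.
m_α(x) = x^3 - 39x^2 + 507x - 2514

Set β = α - 13 = ∛(317), so β^3 = 317. Then (α - 13)^3 - 317 = 0, i.e. α is a root of g(x) = (x - 13)^3 - 317 = x^3 - 39x^2 + 507x - 2514. Since g(x) = h(x - 13) where h(x) = x^3 - 317, and h is irreducible over Q (because 317 is not a perfect cube, so h has no rational root, and a monic cubic with no rational root is irreducible), g is also irreducible (irreducibility is preserved under the substitution x → x - 13). Hence m_α(x) = x^3 - 39x^2 + 507x - 2514.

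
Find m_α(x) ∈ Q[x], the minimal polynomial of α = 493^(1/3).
m_α(x) = x^3 - 493

α satisfies α^3 = 493, so x^3 - 493 annihilates α. By the rational root test, a rational root p/q (in lowest terms) of x^3 - 493 would satisfy p^3 = 493 q^3, forcing q = 1 and p^3 = 493; but 493 is not a perfect cube, contradiction. A monic cubic over Q with no rational root is irreducible (any nontrivial factorization would include a linear factor). Hence x^3 - 493 is the minimal polynomial of α, and in particular [Q(α):Q] = 3.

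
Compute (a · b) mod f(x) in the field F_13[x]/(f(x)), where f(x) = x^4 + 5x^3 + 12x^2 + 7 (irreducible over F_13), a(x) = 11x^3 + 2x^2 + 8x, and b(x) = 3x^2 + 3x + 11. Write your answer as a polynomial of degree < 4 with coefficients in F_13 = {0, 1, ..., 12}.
a · b ≡ 8x^3 + 11x^2 + 11 (mod f(x))

Multiply in F_13[x]: a(x)·b(x) = (11x^3 + 2x^2 + 8x)·(3x^2 + 3x + 11) = 7x^5 + 8x^3 + 7x^2 + 10x. This has degree ≥ 4, so divide by f(x) over F_13: 7x^5 + 8x^3 + 7x^2 + 10x = (7x + 4)·(x^4 + 5x^3 + 12x^2 + 7) + (8x^3 + 11x^2 + 11). Hence a·b ≡ 8x^3 + 11x^2 + 11 (mod f). (F_13[x]/(f) is a field with 13^4 = 28561 elements since f is irreducible of degree 4.)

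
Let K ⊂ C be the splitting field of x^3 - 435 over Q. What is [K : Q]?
[K : Q] = 6

The roots of x^3 - 435 are ∛435, ω∛435, ω^2∛435 where ω = e^(2πi/3) is a primitive cube root of unity, so K = Q(∛435, ω). Now [Q(∛435):Q] = 3 (since 435 is not a perfect cube, x^3 - 435 is irreducible) and [Q(ω):Q] = 2. Both 2 and 3 divide [K:Q], and [K:Q] ≤ 3·2 = 6, so [K:Q] = 6. (Equivalently: Q(∛435) ⊂ R but ω ∉ R, so [K : Q(∛435)] = 2.)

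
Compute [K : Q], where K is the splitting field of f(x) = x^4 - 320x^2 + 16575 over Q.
[K : Q] = 4

Solving the quadratic in x^2: x^2 = (320 ± √(320^2 - 4·16575))/2 = (320 ± √36100)/2 = (320 ± 190)/2, giving x^2 = 65 or x^2 = 255. So f(x) = (x^2 - 65)(x^2 - 255) and the roots of f are ±√65, ±√255. Hence the splitting field is K = Q(√65, √255). Since 65 and 255 are distinct squarefree integers > 1, their product 16575 is not a perfect square, so √255 ∉ Q(√65). By the tower law [K:Q] = [Q(√65,√255):Q(√65)] · [Q(√65):Q] = 2 · 2 = 4.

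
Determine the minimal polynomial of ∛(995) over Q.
m_α(x) = x^3 - 995

α satisfies α^3 = 995, so x^3 - 995 annihilates α. By the rational root test, a rational root p/q (in lowest terms) of x^3 - 995 would satisfy p^3 = 995 q^3, forcing q = 1 and p^3 = 995; but 995 is not a perfect cube, contradiction. A monic cubic over Q with no rational root is irreducible (any nontrivial factorization would include a linear factor). Hence x^3 - 995 is the minimal polynomial of α, and in particular [Q(α):Q] = 3.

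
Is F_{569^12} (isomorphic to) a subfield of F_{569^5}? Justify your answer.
No: F_{569^12} is not a subfield of F_{569^5}

F_{p^m} embeds in F_{p^n} iff m | n. Here 12 ∤ 5 (since 5 = 0·12 + 5 with remainder 5 ≠ 0), so F_{569^12} is not a subfield of F_{569^5}. Equivalently: if it were, the tower law would give 12 = [F_{569^12}:F_569] dividing [F_{569^5}:F_569] = 5, contradiction.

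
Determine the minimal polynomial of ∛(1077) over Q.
m_α(x) = x^3 - 1077

α satisfies α^3 = 1077, so x^3 - 1077 annihilates α. By the rational root test, a rational root p/q (in lowest terms) of x^3 - 1077 would satisfy p^3 = 1077 q^3, forcing q = 1 and p^3 = 1077; but 1077 is not a perfect cube, contradiction. A monic cubic over Q with no rational root is irreducible (any nontrivial factorization would include a linear factor). Hence x^3 - 1077 is the minimal polynomial of α, and in particular [Q(α):Q] = 3.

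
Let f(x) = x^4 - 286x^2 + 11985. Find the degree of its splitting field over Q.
[K : Q] = 4

Solving the quadratic in x^2: x^2 = (286 ± √(286^2 - 4·11985))/2 = (286 ± √33856)/2 = (286 ± 184)/2, giving x^2 = 51 or x^2 = 235. So f(x) = (x^2 - 51)(x^2 - 235) and the roots of f are ±√51, ±√235. Hence the splitting field is K = Q(√51, √235). Since 51 and 235 are distinct squarefree integers > 1, their product 11985 is not a perfect square, so √235 ∉ Q(√51). By the tower law [K:Q] = [Q(√51,√235):Q(√51)] · [Q(√51):Q] = 2 · 2 = 4.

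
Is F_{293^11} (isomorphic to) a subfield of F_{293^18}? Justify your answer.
No: F_{293^11} is not a subfield of F_{293^18}

F_{p^m} embeds in F_{p^n} iff m | n. Here 11 ∤ 18 (since 18 = 1·11 + 7 with remainder 7 ≠ 0), so F_{293^11} is not a subfield of F_{293^18}. Equivalently: if it were, the tower law would give 11 = [F_{293^11}:F_293] dividing [F_{293^18}:F_293] = 18, contradiction.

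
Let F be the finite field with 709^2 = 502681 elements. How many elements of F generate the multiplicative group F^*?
There are φ(502680) = 129920 primitive elements

F_q^* is cyclic of order q - 1 = 502680. A cyclic group of order m has exactly φ(m) generators. Here m = 502680 = 2^3 · 3 · 5 · 59 · 71, so the number of primitive elements is φ(502680) = 129920.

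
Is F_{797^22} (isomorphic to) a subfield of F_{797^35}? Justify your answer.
No: F_{797^22} is not a subfield of F_{797^35}

F_{p^m} embeds in F_{p^n} iff m | n. Here 22 ∤ 35 (since 35 = 1·22 + 13 with remainder 13 ≠ 0), so F_{797^22} is not a subfield of F_{797^35}. Equivalently: if it were, the tower law would give 22 = [F_{797^22}:F_797] dividing [F_{797^35}:F_797] = 35, contradiction.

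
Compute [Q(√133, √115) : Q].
[Q(√133, √115) : Q] = 4

[Q(√133):Q] = 2 (min poly x^2 - 133, irreducible since 133 is squarefree > 1). For the top step, suppose √115 ∈ Q(√133), say √115 = c + d√133 with c, d ∈ Q. Squaring: 115 = c^2 + 133d^2 + 2cd√133. Since √133 ∉ Q this forces 2cd = 0. If d = 0 then √115 = c ∈ Q, contradicting 115 squarefree > 1. If c = 0 then 115 = 133d^2, so 133·115 = (133d)^2 is a perfect square in Q — but 133·115 = 15295 is not a perfect square (since 133 and 115 are distinct squarefree integers). Contradiction. Hence √115 ∉ Q(√133), so x^2 - 115 stays irreducible over Q(√133) and [Q(√133, √115) : Q(√133)] = 2. By the tower law, [Q(√133, √115) : Q] = 2 · 2 = 4.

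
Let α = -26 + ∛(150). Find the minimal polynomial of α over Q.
m_α(x) = x^3 + 78x^2 + 2028x + 17426

Set β = α + 26 = ∛(150), so β^3 = 150. Then (α + 26)^3 - 150 = 0, i.e. α is a root of g(x) = (x + 26)^3 - 150 = x^3 + 78x^2 + 2028x + 17426. Since g(x) = h(x + 26) where h(x) = x^3 - 150, and h is irreducible over Q (because 150 is not a perfect cube, so h has no rational root, and a monic cubic with no rational root is irreducible), g is also irreducible (irreducibility is preserved under the substitution x → x + 26). Hence m_α(x) = x^3 + 78x^2 + 2028x + 17426.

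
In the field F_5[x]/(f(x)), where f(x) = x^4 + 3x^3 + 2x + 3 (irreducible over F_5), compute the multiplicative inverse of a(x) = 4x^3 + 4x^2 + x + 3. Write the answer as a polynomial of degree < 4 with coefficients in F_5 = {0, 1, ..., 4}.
a(x)^(-1) ≡ 4x^3 + 3x^2 + x + 2 (mod f(x))

Since f is irreducible over F_5, F_5[x]/(f) is a field and a(x) ≠ 0 has an inverse. Apply the extended Euclidean algorithm to f(x) and a(x) in F_5[x]: f(x) = (4x + 3)·a(x) + (4x^2 + 2x + 4);  a(x) = (x + 3)·(4x^2 + 2x + 4) + (x + 1);  (4x^2 + 2x + 4) = (4x + 3)·(x + 1) + (1). The last nonzero remainder is the constant 1 = gcd(f, a) in F_5. Back-substituting through the division chain expresses 1 = s(x)·a(x) + t(x)·f(x) with s(x) ≡ 4x^3 + 3x^2 + x + 2 (mod f), so a(x)^(-1) ≡ s(x) = 4x^3 + 3x^2 + x + 2 (mod f). Check: (4x^3 + 4x^2 + x + 3)·(4x^3 + 3x^2 + x + 2) = x^6 + 3x^5 + 2x^3 + 3x^2 + 1 ≡ 1 (mod x^4 + 3x^3 + 2x + 3).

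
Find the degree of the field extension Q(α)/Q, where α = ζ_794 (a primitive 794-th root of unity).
[Q(α):Q] = 396

The minimal polynomial of ζ_794 over Q is the 794-th cyclotomic polynomial Φ_794(x), which is irreducible over Q and has degree φ(794) = 396. Hence [Q(α):Q] = φ(794) = 396.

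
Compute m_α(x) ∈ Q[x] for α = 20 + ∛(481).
m_α(x) = x^3 - 60x^2 + 1200x - 8481

Set β = α - 20 = ∛(481), so β^3 = 481. Then (α - 20)^3 - 481 = 0, i.e. α is a root of g(x) = (x - 20)^3 - 481 = x^3 - 60x^2 + 1200x - 8481. Since g(x) = h(x - 20) where h(x) = x^3 - 481, and h is irreducible over Q (because 481 is not a perfect cube, so h has no rational root, and a monic cubic with no rational root is irreducible), g is also irreducible (irreducibility is preserved under the substitution x → x - 20). Hence m_α(x) = x^3 - 60x^2 + 1200x - 8481.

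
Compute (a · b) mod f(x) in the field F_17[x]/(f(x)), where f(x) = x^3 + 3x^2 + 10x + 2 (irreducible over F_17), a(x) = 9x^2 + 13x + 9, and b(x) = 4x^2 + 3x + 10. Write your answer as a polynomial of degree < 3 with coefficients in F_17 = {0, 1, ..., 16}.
a · b ≡ 11x^2 + x + 12 (mod f(x))

Multiply in F_17[x]: a(x)·b(x) = (9x^2 + 13x + 9)·(4x^2 + 3x + 10) = 2x^4 + 11x^3 + 12x^2 + 4x + 5. This has degree ≥ 3, so divide by f(x) over F_17: 2x^4 + 11x^3 + 12x^2 + 4x + 5 = (2x + 5)·(x^3 + 3x^2 + 10x + 2) + (11x^2 + x + 12). Hence a·b ≡ 11x^2 + x + 12 (mod f). (F_17[x]/(f) is a field with 17^3 = 4913 elements since f is irreducible of degree 3.)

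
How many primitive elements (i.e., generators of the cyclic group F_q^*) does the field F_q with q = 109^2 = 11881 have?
There are φ(11880) = 2880 primitive elements

F_q^* is cyclic of order q - 1 = 11880. A cyclic group of order m has exactly φ(m) generators. Here m = 11880 = 2^3 · 3^3 · 5 · 11, so the number of primitive elements is φ(11880) = 2880.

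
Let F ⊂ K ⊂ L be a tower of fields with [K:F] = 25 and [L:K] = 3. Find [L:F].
[L:F] = 75

The tower law says that for any tower of field extensions F ⊂ K ⊂ L with finite degrees, [L:F] = [L:K] · [K:F]. Here this gives [L:F] = 3 · 25 = 75.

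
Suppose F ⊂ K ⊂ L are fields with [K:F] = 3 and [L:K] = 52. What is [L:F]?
[L:F] = 156

The tower law says that for any tower of field extensions F ⊂ K ⊂ L with finite degrees, [L:F] = [L:K] · [K:F]. Here this gives [L:F] = 52 · 3 = 156.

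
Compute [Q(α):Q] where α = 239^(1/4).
[Q(α):Q] = 4

α is a root of x^4 - 239. By Eisenstein's criterion at the prime p = 239 (which divides the constant term 239 but p^2 = 57121 does not, since 239 is squarefree), x^4 - 239 is irreducible over Q. Hence [Q(α):Q] = 4.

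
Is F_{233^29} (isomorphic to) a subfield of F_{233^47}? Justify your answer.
No: F_{233^29} is not a subfield of F_{233^47}

F_{p^m} embeds in F_{p^n} iff m | n. Here 29 ∤ 47 (since 47 = 1·29 + 18 with remainder 18 ≠ 0), so F_{233^29} is not a subfield of F_{233^47}. Equivalently: if it were, the tower law would give 29 = [F_{233^29}:F_233] dividing [F_{233^47}:F_233] = 47, contradiction.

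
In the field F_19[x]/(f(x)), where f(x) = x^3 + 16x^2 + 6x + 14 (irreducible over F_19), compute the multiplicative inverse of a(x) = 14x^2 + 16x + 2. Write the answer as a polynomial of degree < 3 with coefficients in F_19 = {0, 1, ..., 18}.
a(x)^(-1) ≡ 17x^2 + 10x + 7 (mod f(x))

Since f is irreducible over F_19, F_19[x]/(f) is a field and a(x) ≠ 0 has an inverse. Apply the extended Euclidean algorithm to f(x) and a(x) in F_19[x]: f(x) = (15x + 3)·a(x) + (4x + 8);  a(x) = (13x + 16)·(4x + 8) + (7). The last nonzero remainder is the constant 7 = gcd(f, a) in F_19. Back-substituting through the division chain expresses 7 = s(x)·a(x) + t(x)·f(x) with s(x) ≡ 5x^2 + 13x + 11 (mod f), so (5x^2 + 13x + 11)·a(x) ≡ 7 (mod f). Multiplying by 7^(-1) ≡ 11 in F_19 gives a(x)^(-1) ≡ 11·(5x^2 + 13x + 11) ≡ 17x^2 + 10x + 7 (mod f). Check: (14x^2 + 16x + 2)·(17x^2 + 10x + 7) = 10x^4 + 13x^3 + 7x^2 + 18x + 14 ≡ 1 (mod x^3 + 16x^2 + 6x + 14).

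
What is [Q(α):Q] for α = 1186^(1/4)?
[Q(α):Q] = 4

α is a root of x^4 - 1186. By Eisenstein's criterion at the prime p = 2 (which divides the constant term 1186 but p^2 = 4 does not, since 1186 is squarefree), x^4 - 1186 is irreducible over Q. Hence [Q(α):Q] = 4.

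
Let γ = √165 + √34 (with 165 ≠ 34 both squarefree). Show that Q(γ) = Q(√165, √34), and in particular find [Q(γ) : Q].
[Q(γ) : Q] = 4 (equivalently, Q(γ) = Q(√165, √34))

Obviously Q(γ) ⊆ Q(√165, √34), and [Q(√165, √34):Q] = 4 (since 165, 34 are distinct squarefree integers > 1 with 5610 not a perfect square). To show equality we compute the minimal polynomial of γ. From γ = √165 + √34: γ^2 = 165 + 2√(5610) + 34 = 199 + 2√(5610), so γ^2 - 199 = 2√(5610); squaring, (γ^2 - 199)^2 = 4·5610, i.e. γ^4 - 398γ^2 + 39601 - 22440 = 0, i.e. γ^4 - 398γ^2 + 17161 = 0. So γ is a root of x^4 - 398x^2 + 17161. This polynomial is irreducible over Q: it has no rational root (each ±√165 ± √34 is irrational), and any factorization into two quadratics over Q would force √(5610) ∈ Q (pairing opposite roots) or √165, √34 ∈ Q (other pairings), all impossible. Hence [Q(γ):Q] = 4 = [Q(√165, √34):Q], so Q(γ) = Q(√165, √34).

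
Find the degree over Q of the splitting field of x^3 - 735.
[K : Q] = 6

The roots of x^3 - 735 are ∛735, ω∛735, ω^2∛735 where ω = e^(2πi/3) is a primitive cube root of unity, so K = Q(∛735, ω). Now [Q(∛735):Q] = 3 (since 735 is not a perfect cube, x^3 - 735 is irreducible) and [Q(ω):Q] = 2. Both 2 and 3 divide [K:Q], and [K:Q] ≤ 3·2 = 6, so [K:Q] = 6. (Equivalently: Q(∛735) ⊂ R but ω ∉ R, so [K : Q(∛735)] = 2.)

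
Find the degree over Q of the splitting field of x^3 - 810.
[K : Q] = 6

The roots of x^3 - 810 are ∛810, ω∛810, ω^2∛810 where ω = e^(2πi/3) is a primitive cube root of unity, so K = Q(∛810, ω). Now [Q(∛810):Q] = 3 (since 810 is not a perfect cube, x^3 - 810 is irreducible) and [Q(ω):Q] = 2. Both 2 and 3 divide [K:Q], and [K:Q] ≤ 3·2 = 6, so [K:Q] = 6. (Equivalently: Q(∛810) ⊂ R but ω ∉ R, so [K : Q(∛810)] = 2.)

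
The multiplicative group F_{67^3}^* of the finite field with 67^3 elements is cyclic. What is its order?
|F_{67^3}^*| = 300762

F_{67^3} has 67^3 = 300763 elements; its multiplicative group consists of all nonzero elements, so |F_{67^3}^*| = 300763 - 1 = 300762. (It is cyclic since any finite subgroup of the multiplicative group of a field is cyclic.)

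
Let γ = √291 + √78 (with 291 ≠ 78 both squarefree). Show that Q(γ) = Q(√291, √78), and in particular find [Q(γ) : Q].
[Q(γ) : Q] = 4 (equivalently, Q(γ) = Q(√291, √78))

Obviously Q(γ) ⊆ Q(√291, √78), and [Q(√291, √78):Q] = 4 (since 291, 78 are distinct squarefree integers > 1 with 22698 not a perfect square). To show equality we compute the minimal polynomial of γ. From γ = √291 + √78: γ^2 = 291 + 2√(22698) + 78 = 369 + 2√(22698), so γ^2 - 369 = 2√(22698); squaring, (γ^2 - 369)^2 = 4·22698, i.e. γ^4 - 738γ^2 + 136161 - 90792 = 0, i.e. γ^4 - 738γ^2 + 45369 = 0. So γ is a root of x^4 - 738x^2 + 45369. This polynomial is irreducible over Q: it has no rational root (each ±√291 ± √78 is irrational), and any factorization into two quadratics over Q would force √(22698) ∈ Q (pairing opposite roots) or √291, √78 ∈ Q (other pairings), all impossible. Hence [Q(γ):Q] = 4 = [Q(√291, √78):Q], so Q(γ) = Q(√291, √78).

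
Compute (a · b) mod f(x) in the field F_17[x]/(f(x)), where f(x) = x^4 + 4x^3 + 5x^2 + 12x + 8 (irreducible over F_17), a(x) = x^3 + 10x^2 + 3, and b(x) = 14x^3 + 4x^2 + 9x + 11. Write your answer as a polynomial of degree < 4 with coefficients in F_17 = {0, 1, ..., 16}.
a · b ≡ 7x^3 + 3x^2 + 8x + 8 (mod f(x))

Multiply in F_17[x]: a(x)·b(x) = (x^3 + 10x^2 + 3)·(14x^3 + 4x^2 + 9x + 11) = 14x^6 + 8x^5 + 15x^4 + 7x^3 + 3x^2 + 10x + 16. This has degree ≥ 4, so divide by f(x) over F_17: 14x^6 + 8x^5 + 15x^4 + 7x^3 + 3x^2 + 10x + 16 = (14x^2 + 3x + 1)·(x^4 + 4x^3 + 5x^2 + 12x + 8) + (7x^3 + 3x^2 + 8x + 8). Hence a·b ≡ 7x^3 + 3x^2 + 8x + 8 (mod f). (F_17[x]/(f) is a field with 17^4 = 83521 elements since f is irreducible of degree 4.)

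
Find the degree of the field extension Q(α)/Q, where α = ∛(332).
[Q(α):Q] = 3

The minimal polynomial of α is x^3 - 332, irreducible over Q since 332 is not a perfect cube (so x^3 - 332 has no rational root). Hence [Q(α):Q] = deg(m_α) = 3.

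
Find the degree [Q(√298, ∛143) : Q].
[Q(√298, ∛143) : Q] = 6

Let L = Q(√298, ∛143). Since Q(√298) ⊂ L and [Q(√298):Q] = 2, the tower law gives 2 | [L:Q]. Likewise Q(∛143) ⊂ L with [Q(∛143):Q] = 3 (because 143 is not a perfect cube), so 3 | [L:Q]. As gcd(2,3) = 1, [L:Q] is divisible by 6. Conversely L is generated over Q by √298 and ∛143, so [L:Q] ≤ 2·3 = 6. Therefore [Q(√298, ∛143) : Q] = 6.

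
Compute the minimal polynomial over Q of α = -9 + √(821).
m_α(x) = x^2 + 18x - 740

From α + 9 = √(821), squaring gives (α + 9)^2 = 821, i.e. α^2 + 18α + 81 = 821, so α^2 + 18α - 740 = 0. The discriminant of x^2 + 18x - 740 is (18)^2 - 4·(-740) = 324 + 2960 = 3284, and 4·(821) is not a perfect square in Q since 821 is squarefree and ≠ 1. Hence x^2 + 18x - 740 is irreducible over Q and is the minimal polynomial of α.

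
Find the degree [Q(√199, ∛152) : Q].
[Q(√199, ∛152) : Q] = 6

Let L = Q(√199, ∛152). Since Q(√199) ⊂ L and [Q(√199):Q] = 2, the tower law gives 2 | [L:Q]. Likewise Q(∛152) ⊂ L with [Q(∛152):Q] = 3 (because 152 is not a perfect cube), so 3 | [L:Q]. As gcd(2,3) = 1, [L:Q] is divisible by 6. Conversely L is generated over Q by √199 and ∛152, so [L:Q] ≤ 2·3 = 6. Therefore [Q(√199, ∛152) : Q] = 6.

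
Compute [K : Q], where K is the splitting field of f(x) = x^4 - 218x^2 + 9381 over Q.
[K : Q] = 4

Solving the quadratic in x^2: x^2 = (218 ± √(218^2 - 4·9381))/2 = (218 ± √10000)/2 = (218 ± 100)/2, giving x^2 = 159 or x^2 = 59. So f(x) = (x^2 - 159)(x^2 - 59) and the roots of f are ±√159, ±√59. Hence the splitting field is K = Q(√159, √59). Since 159 and 59 are distinct squarefree integers > 1, their product 9381 is not a perfect square, so √59 ∉ Q(√159). By the tower law [K:Q] = [Q(√159,√59):Q(√159)] · [Q(√159):Q] = 2 · 2 = 4.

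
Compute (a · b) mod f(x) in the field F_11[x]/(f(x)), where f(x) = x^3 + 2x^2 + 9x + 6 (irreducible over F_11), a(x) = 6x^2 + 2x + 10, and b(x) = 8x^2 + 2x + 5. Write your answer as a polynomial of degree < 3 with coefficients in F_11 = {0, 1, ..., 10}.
a · b ≡ 5x^2 + 2x + 7 (mod f(x))

Multiply in F_11[x]: a(x)·b(x) = (6x^2 + 2x + 10)·(8x^2 + 2x + 5) = 4x^4 + 6x^3 + 4x^2 + 8x + 6. This has degree ≥ 3, so divide by f(x) over F_11: 4x^4 + 6x^3 + 4x^2 + 8x + 6 = (4x + 9)·(x^3 + 2x^2 + 9x + 6) + (5x^2 + 2x + 7). Hence a·b ≡ 5x^2 + 2x + 7 (mod f). (F_11[x]/(f) is a field with 11^3 = 1331 elements since f is irreducible of degree 3.)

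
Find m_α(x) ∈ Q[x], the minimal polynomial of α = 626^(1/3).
m_α(x) = x^3 - 626

α satisfies α^3 = 626, so x^3 - 626 annihilates α. By the rational root test, a rational root p/q (in lowest terms) of x^3 - 626 would satisfy p^3 = 626 q^3, forcing q = 1 and p^3 = 626; but 626 is not a perfect cube, contradiction. A monic cubic over Q with no rational root is irreducible (any nontrivial factorization would include a linear factor). Hence x^3 - 626 is the minimal polynomial of α, and in particular [Q(α):Q] = 3.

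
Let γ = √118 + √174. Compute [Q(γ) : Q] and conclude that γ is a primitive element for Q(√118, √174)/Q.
[Q(γ) : Q] = 4 (equivalently, Q(γ) = Q(√118, √174))

Obviously Q(γ) ⊆ Q(√118, √174), and [Q(√118, √174):Q] = 4 (since 118, 174 are distinct squarefree integers > 1 with 20532 not a perfect square). To show equality we compute the minimal polynomial of γ. From γ = √118 + √174: γ^2 = 118 + 2√(20532) + 174 = 292 + 2√(20532), so γ^2 - 292 = 2√(20532); squaring, (γ^2 - 292)^2 = 4·20532, i.e. γ^4 - 584γ^2 + 85264 - 82128 = 0, i.e. γ^4 - 584γ^2 + 3136 = 0. So γ is a root of x^4 - 584x^2 + 3136. This polynomial is irreducible over Q: it has no rational root (each ±√118 ± √174 is irrational), and any factorization into two quadratics over Q would force √(20532) ∈ Q (pairing opposite roots) or √118, √174 ∈ Q (other pairings), all impossible. Hence [Q(γ):Q] = 4 = [Q(√118, √174):Q], so Q(γ) = Q(√118, √174).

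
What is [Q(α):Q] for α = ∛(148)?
[Q(α):Q] = 3

The minimal polynomial of α is x^3 - 148, irreducible over Q since 148 is not a perfect cube (so x^3 - 148 has no rational root). Hence [Q(α):Q] = deg(m_α) = 3.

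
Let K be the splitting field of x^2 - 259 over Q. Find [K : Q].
[K : Q] = 2

f(x) = x^2 - 259 factors as (x - √259)(x + √259). The splitting field is K = Q(√259). Since 259 is squarefree and > 1, it is not a perfect square, so x^2 - 259 is irreducible over Q and [Q(√259) : Q] = 2. Hence [K : Q] = 2.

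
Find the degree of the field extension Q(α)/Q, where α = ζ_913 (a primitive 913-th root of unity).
[Q(α):Q] = 820

The minimal polynomial of ζ_913 over Q is the 913-th cyclotomic polynomial Φ_913(x), which is irreducible over Q and has degree φ(913) = 820. Hence [Q(α):Q] = φ(913) = 820.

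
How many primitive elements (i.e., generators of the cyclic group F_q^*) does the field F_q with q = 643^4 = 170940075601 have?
There are φ(170940075600) = 37019473920 primitive elements

F_q^* is cyclic of order q - 1 = 170940075600. A cyclic group of order m has exactly φ(m) generators. Here m = 170940075600 = 2^4 · 3 · 5^2 · 7 · 23 · 107 · 8269, so the number of primitive elements is φ(170940075600) = 37019473920.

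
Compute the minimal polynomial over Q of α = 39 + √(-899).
m_α(x) = x^2 - 78x + 2420

From α - 39 = √(-899), squaring gives (α - 39)^2 = -899, i.e. α^2 - 78α + 1521 = -899, so α^2 - 78α + 2420 = 0. The discriminant of x^2 - 78x + 2420 is (-78)^2 - 4·(2420) = 6084 - 9680 = -3596, and 4·(-899) is not a perfect square in Q since -899 is squarefree and ≠ 1. Hence x^2 - 78x + 2420 is irreducible over Q and is the minimal polynomial of α.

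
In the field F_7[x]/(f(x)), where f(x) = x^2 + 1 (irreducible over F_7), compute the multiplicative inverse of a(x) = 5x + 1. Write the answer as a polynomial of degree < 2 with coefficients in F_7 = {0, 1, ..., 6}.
a(x)^(-1) ≡ 6x + 3 (mod f(x))

Since f is irreducible over F_7, F_7[x]/(f) is a field and a(x) ≠ 0 has an inverse. Apply the extended Euclidean algorithm to f(x) and a(x) in F_7[x]: f(x) = (3x + 5)·a(x) + (3). The last nonzero remainder is the constant 3 = gcd(f, a) in F_7. Back-substituting through the division chain expresses 3 = s(x)·a(x) + t(x)·f(x) with s(x) ≡ 4x + 2 (mod f), so (4x + 2)·a(x) ≡ 3 (mod f). Multiplying by 3^(-1) ≡ 5 in F_7 gives a(x)^(-1) ≡ 5·(4x + 2) ≡ 6x + 3 (mod f). Check: (5x + 1)·(6x + 3) = 2x^2 + 3 ≡ 1 (mod x^2 + 1).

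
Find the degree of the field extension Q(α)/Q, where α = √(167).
[Q(α):Q] = 2

[Q(α):Q] equals the degree of the minimal polynomial of α. Here α^2 = 167 and x^2 - 167 is irreducible (d = 167 is squarefree, ≠ 1, hence not a square), so deg(m_α) = 2. Thus [Q(α):Q] = 2.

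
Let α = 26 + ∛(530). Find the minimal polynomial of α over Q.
m_α(x) = x^3 - 78x^2 + 2028x - 18106

Set β = α - 26 = ∛(530), so β^3 = 530. Then (α - 26)^3 - 530 = 0, i.e. α is a root of g(x) = (x - 26)^3 - 530 = x^3 - 78x^2 + 2028x - 18106. Since g(x) = h(x - 26) where h(x) = x^3 - 530, and h is irreducible over Q (because 530 is not a perfect cube, so h has no rational root, and a monic cubic with no rational root is irreducible), g is also irreducible (irreducibility is preserved under the substitution x → x - 26). Hence m_α(x) = x^3 - 78x^2 + 2028x - 18106.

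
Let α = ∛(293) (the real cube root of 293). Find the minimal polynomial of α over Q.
m_α(x) = x^3 - 293

α satisfies α^3 = 293, so x^3 - 293 annihilates α. By the rational root test, a rational root p/q (in lowest terms) of x^3 - 293 would satisfy p^3 = 293 q^3, forcing q = 1 and p^3 = 293; but 293 is not a perfect cube, contradiction. A monic cubic over Q with no rational root is irreducible (any nontrivial factorization would include a linear factor). Hence x^3 - 293 is the minimal polynomial of α, and in particular [Q(α):Q] = 3.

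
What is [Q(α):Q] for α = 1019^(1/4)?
[Q(α):Q] = 4

α is a root of x^4 - 1019. By Eisenstein's criterion at the prime p = 1019 (which divides the constant term 1019 but p^2 = 1038361 does not, since 1019 is squarefree), x^4 - 1019 is irreducible over Q. Hence [Q(α):Q] = 4.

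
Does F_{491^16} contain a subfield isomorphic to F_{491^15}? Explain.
No: F_{491^15} is not a subfield of F_{491^16}

F_{p^m} embeds in F_{p^n} iff m | n. Here 15 ∤ 16 (since 16 = 1·15 + 1 with remainder 1 ≠ 0), so F_{491^15} is not a subfield of F_{491^16}. Equivalently: if it were, the tower law would give 15 = [F_{491^15}:F_491] dividing [F_{491^16}:F_491] = 16, contradiction.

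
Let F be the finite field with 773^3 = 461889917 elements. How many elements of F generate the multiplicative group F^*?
There are φ(461889916) = 229747968 primitive elements

F_q^* is cyclic of order q - 1 = 461889916. A cyclic group of order m has exactly φ(m) generators. Here m = 461889916 = 2^2 · 193 · 598303, so the number of primitive elements is φ(461889916) = 229747968.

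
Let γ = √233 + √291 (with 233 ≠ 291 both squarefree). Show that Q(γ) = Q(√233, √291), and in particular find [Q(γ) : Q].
[Q(γ) : Q] = 4 (equivalently, Q(γ) = Q(√233, √291))

Obviously Q(γ) ⊆ Q(√233, √291), and [Q(√233, √291):Q] = 4 (since 233, 291 are distinct squarefree integers > 1 with 67803 not a perfect square). To show equality we compute the minimal polynomial of γ. From γ = √233 + √291: γ^2 = 233 + 2√(67803) + 291 = 524 + 2√(67803), so γ^2 - 524 = 2√(67803); squaring, (γ^2 - 524)^2 = 4·67803, i.e. γ^4 - 1048γ^2 + 274576 - 271212 = 0, i.e. γ^4 - 1048γ^2 + 3364 = 0. So γ is a root of x^4 - 1048x^2 + 3364. This polynomial is irreducible over Q: it has no rational root (each ±√233 ± √291 is irrational), and any factorization into two quadratics over Q would force √(67803) ∈ Q (pairing opposite roots) or √233, √291 ∈ Q (other pairings), all impossible. Hence [Q(γ):Q] = 4 = [Q(√233, √291):Q], so Q(γ) = Q(√233, √291).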